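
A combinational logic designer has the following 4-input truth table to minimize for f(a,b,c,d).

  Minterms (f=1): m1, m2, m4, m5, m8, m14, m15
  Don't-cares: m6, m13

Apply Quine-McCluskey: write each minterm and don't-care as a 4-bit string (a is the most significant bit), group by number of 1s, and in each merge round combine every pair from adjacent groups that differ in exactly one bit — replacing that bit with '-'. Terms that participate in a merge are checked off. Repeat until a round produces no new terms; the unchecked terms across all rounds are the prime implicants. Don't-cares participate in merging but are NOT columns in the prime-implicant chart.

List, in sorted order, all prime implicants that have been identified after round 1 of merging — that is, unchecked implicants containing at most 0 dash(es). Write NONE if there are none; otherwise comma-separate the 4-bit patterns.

Round 0: 0001✓ 0010✓ 0100✓ 0101✓ 0110✓ 1000 1101✓ 1110✓ 1111✓
Round 1: -101 -110 0-01 0-10 01-0 010- 11-1 111-
PIs = {-101, -110, 0-01, 0-10, 01-0, 010-, 1000, 11-1, 111-}

1000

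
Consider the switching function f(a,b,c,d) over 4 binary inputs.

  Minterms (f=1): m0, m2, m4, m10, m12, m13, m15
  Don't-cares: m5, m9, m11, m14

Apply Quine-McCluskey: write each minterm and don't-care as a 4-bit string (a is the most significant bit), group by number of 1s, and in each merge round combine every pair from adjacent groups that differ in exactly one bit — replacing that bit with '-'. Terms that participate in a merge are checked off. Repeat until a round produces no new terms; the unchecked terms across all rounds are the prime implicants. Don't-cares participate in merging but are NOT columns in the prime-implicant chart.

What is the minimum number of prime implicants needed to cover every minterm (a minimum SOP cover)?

size-2^0 implicants → 0000(✓)  0010(✓)  0100(✓)  0101(✓)  1001(✓)  1010(✓)  1011(✓)  1100(✓)  1101(✓)  1110(✓)  1111(✓)
size-2^1 implicants → -010  -100(✓)  -101(✓)  0-00  00-0  010-(✓)  1-01(✓)  1-10(✓)  1-11(✓)  10-1(✓)  101-(✓)  11-0(✓)  11-1(✓)  110-(✓)  111-(✓)
size-2^2 implicants → -10-  1--1  1-1-  11--
Unchecked terms (primes): -010, -10-, 0-00, 00-0, 1--1, 1-1-, 11--
Minterm coverage:
  m0 ⊆ 0-00,00-0
  m2 ⊆ -010,00-0
  m4 ⊆ -10-,0-00
  m10 ⊆ -010,1-1-
  m12 ⊆ -10-,11--
  m13 ⊆ -10-,1--1,11--
  m15 ⊆ 1--1,1-1-,11--
(no essential prime implicants)
Petrick residual → -010, 0-00, 11--
Cover = b'cd' + a'c'd' + ab  |cover|=3

3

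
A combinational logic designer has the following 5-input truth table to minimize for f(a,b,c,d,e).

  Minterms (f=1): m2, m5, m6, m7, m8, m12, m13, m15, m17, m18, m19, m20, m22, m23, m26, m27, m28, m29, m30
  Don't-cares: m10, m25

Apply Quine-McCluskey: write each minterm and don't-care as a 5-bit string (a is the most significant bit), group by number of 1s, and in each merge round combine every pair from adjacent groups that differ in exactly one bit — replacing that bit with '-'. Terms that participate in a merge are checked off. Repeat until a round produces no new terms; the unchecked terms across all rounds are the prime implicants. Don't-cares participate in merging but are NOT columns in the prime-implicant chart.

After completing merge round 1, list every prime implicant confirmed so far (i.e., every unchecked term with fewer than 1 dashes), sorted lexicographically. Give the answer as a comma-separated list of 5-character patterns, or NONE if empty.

size-2^0 implicants → 00010(✓)  00101(✓)  00110(✓)  00111(✓)  01000(✓)  01010(✓)  01100(✓)  01101(✓)  01111(✓)  10001(✓)  10010(✓)  10011(✓)  10100(✓)  10110(✓)  10111(✓)  11001(✓)  11010(✓)  11011(✓)  11100(✓)  11101(✓)  11110(✓)
size-2^1 implicants → -0010(✓)  -0110(✓)  -0111(✓)  -1010(✓)  -1100(✓)  -1101(✓)  0-010(✓)  0-101(✓)  0-111(✓)  00-10(✓)  001-1(✓)  0011-(✓)  01-00  010-0  011-1(✓)  0110-(✓)  1-001(✓)  1-010(✓)  1-011(✓)  1-100(✓)  1-110(✓)  10-10(✓)  10-11(✓)  100-1(✓)  1001-(✓)  101-0(✓)  1011-(✓)  11-01  11-10(✓)  110-1(✓)  1101-(✓)  111-0(✓)  1110-(✓)
size-2^2 implicants → --010  -0-10  -011-  -110-  0-1-1  1--10  1-0-1  1-01-  1-1-0  10-1-
Unchecked terms (primes): --010, -0-10, -011-, -110-, 0-1-1, 01-00, 010-0, 1--10, 1-0-1, 1-01-, 1-1-0, 10-1-, 11-01

NONE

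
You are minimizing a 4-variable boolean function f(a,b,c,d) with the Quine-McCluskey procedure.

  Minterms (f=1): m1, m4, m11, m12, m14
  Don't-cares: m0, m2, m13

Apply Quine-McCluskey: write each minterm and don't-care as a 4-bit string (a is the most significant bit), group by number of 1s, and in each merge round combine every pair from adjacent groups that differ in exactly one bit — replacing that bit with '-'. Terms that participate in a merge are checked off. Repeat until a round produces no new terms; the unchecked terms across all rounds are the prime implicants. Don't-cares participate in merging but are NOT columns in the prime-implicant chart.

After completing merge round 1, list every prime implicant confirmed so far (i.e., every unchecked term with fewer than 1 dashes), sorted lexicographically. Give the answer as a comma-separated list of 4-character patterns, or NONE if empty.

1011

size-2^0 implicants → 0000(✓)  0001(✓)  0010(✓)  0100(✓)  1011  1100(✓)  1101(✓)  1110(✓)
size-2^1 implicants → -100  0-00  00-0  000-  11-0  110-
Unchecked terms (primes): -100, 0-00, 00-0, 000-, 1011, 11-0, 110-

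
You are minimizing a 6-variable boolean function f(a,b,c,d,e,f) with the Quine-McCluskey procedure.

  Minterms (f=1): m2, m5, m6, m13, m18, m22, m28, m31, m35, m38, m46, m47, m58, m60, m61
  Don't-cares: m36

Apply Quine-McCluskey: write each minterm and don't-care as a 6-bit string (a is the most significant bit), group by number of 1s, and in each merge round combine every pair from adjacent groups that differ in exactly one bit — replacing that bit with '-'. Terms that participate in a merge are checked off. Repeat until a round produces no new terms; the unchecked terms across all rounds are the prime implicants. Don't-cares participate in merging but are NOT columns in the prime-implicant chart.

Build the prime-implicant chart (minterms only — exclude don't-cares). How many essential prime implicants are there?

Round 0: 000010✓ 000101✓ 000110✓ 001101✓ 010010✓ 010110✓ 011100✓ 011111 100011 100100✓ 100110✓ 101110✓ 101111✓ 111010 111100✓ 111101✓
Round 1: -00110 -11100 0-0010✓ 0-0110✓ 00-101 000-10✓ 010-10✓ 10-110 1001-0 10111- 11110-
Round 2: 0-0-10
PIs = {-00110, -11100, 0-0-10, 00-101, 011111, 10-110, 100011, 1001-0, 10111-, 111010, 11110-}
Coverage chart:
  m2: 0-0-10 ←essential
  m5: 00-101 ←essential
  m6: -00110,0-0-10
  m13: 00-101 ←essential
  m18: 0-0-10 ←essential
  m22: 0-0-10 ←essential
  m28: -11100 ←essential
  m31: 011111 ←essential
  m35: 100011 ←essential
  m38: -00110,10-110,1001-0
  m46: 10-110,10111-
  m47: 10111- ←essential
  m58: 111010 ←essential
  m60: -11100,11110-
  m61: 11110- ←essential
Essential: -11100, 0-0-10, 00-101, 011111, 100011, 10111-, 111010, 11110-

8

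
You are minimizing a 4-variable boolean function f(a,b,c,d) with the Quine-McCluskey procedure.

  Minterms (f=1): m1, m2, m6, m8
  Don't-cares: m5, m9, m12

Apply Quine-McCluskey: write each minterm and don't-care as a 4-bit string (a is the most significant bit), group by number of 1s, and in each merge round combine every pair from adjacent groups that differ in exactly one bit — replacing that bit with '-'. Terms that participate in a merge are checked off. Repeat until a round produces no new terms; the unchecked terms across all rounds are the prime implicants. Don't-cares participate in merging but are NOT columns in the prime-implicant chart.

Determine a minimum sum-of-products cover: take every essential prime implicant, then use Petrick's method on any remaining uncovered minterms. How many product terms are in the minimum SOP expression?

3

size-2^0 implicants → 0001(✓)  0010(✓)  0101(✓)  0110(✓)  1000(✓)  1001(✓)  1100(✓)
size-2^1 implicants → -001  0-01  0-10  1-00  100-
Unchecked terms (primes): -001, 0-01, 0-10, 1-00, 100-
Minterm coverage:
  m1 ⊆ -001,0-01
  m2 ⊆ 0-10 [E]
  m6 ⊆ 0-10 [E]
  m8 ⊆ 1-00,100-
E = {0-10}
Petrick residual → -001, 1-00
Cover = b'c'd + a'cd' + ac'd'  |cover|=3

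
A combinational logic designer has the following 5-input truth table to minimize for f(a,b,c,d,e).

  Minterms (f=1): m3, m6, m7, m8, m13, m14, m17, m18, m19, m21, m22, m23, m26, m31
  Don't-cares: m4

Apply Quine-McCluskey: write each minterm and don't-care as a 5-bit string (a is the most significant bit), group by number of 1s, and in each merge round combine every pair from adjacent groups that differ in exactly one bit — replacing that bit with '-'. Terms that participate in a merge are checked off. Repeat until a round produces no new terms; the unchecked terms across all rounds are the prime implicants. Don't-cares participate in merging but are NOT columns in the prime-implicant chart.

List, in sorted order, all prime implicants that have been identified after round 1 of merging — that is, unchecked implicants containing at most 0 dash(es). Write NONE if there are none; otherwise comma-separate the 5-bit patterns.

01000, 01101

size-2^0 implicants → 00011(✓)  00100(✓)  00110(✓)  00111(✓)  01000  01101  01110(✓)  10001(✓)  10010(✓)  10011(✓)  10101(✓)  10110(✓)  10111(✓)  11010(✓)  11111(✓)
size-2^1 implicants → -0011(✓)  -0110(✓)  -0111(✓)  0-110  00-11(✓)  001-0  0011-(✓)  1-010  1-111  10-01(✓)  10-10(✓)  10-11(✓)  100-1(✓)  1001-(✓)  101-1(✓)  1011-(✓)
size-2^2 implicants → -0-11  -011-  10--1  10-1-
Unchecked terms (primes): -0-11, -011-, 0-110, 001-0, 01000, 01101, 1-010, 1-111, 10--1, 10-1-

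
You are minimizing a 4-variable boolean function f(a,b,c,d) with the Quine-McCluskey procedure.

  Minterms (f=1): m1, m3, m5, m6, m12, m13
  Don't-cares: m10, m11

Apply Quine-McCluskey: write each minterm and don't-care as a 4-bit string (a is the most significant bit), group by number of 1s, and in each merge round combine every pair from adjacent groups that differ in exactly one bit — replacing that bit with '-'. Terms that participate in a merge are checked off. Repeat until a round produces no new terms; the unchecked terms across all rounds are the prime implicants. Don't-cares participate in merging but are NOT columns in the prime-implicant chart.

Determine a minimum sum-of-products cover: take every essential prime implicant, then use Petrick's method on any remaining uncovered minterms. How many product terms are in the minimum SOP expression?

4

[col 0] 0001*, 0011*, 0101*, 0110, 1010*, 1011*, 1100*, 1101*
[col 1] -011, -101, 0-01, 00-1, 101-, 110-
Prime implicants: -011, -101, 0-01, 00-1, 0110, 101-, 110-
PI chart (minterm → PIs covering it):
  1 | 0-01,00-1
  3 | -011,00-1
  5 | -101,0-01
  6 | 0110  (sole → essential)
  12 | 110-  (sole → essential)
  13 | -101,110-
Essential prime implicants: 0110, 110-
Petrick residual → -011, 0-01
Minimum SOP uses 4 PIs: b'cd + a'c'd + a'bcd' + abc'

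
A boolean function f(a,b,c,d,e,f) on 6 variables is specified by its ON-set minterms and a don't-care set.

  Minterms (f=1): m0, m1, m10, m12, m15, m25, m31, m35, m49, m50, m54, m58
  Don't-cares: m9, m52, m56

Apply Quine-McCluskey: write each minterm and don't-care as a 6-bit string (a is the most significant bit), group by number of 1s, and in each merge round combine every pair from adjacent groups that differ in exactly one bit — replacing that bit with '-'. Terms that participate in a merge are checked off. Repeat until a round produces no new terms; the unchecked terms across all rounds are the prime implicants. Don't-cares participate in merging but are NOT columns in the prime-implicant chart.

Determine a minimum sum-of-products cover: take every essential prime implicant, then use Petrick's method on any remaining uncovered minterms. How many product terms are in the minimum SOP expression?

Round 0: 000000✓ 000001✓ 001001✓ 001010 001100 001111✓ 011001✓ 011111✓ 100011 110001 110010✓ 110100✓ 110110✓ 111000✓ 111010✓
Round 1: 0-1001 0-1111 00-001 00000- 11-010 110-10 1101-0 1110-0
PIs = {0-1001, 0-1111, 00-001, 00000-, 001010, 001100, 100011, 11-010, 110-10, 110001, 1101-0, 1110-0}
Coverage chart:
  m0: 00000- ←essential
  m1: 00-001,00000-
  m10: 001010 ←essential
  m12: 001100 ←essential
  m15: 0-1111 ←essential
  m25: 0-1001 ←essential
  m31: 0-1111 ←essential
  m35: 100011 ←essential
  m49: 110001 ←essential
  m50: 11-010,110-10
  m54: 110-10,1101-0
  m58: 11-010,1110-0
Essential: 0-1001, 0-1111, 00000-, 001010, 001100, 100011, 110001
Petrick residual → 11-010, 110-10
Min cover (9 terms): a'cd'e'f + a'cdef + a'b'c'd'e' + a'b'cd'ef' + a'b'cde'f' + ab'c'd'ef + abd'ef' + abc'ef' + abc'd'e'f

9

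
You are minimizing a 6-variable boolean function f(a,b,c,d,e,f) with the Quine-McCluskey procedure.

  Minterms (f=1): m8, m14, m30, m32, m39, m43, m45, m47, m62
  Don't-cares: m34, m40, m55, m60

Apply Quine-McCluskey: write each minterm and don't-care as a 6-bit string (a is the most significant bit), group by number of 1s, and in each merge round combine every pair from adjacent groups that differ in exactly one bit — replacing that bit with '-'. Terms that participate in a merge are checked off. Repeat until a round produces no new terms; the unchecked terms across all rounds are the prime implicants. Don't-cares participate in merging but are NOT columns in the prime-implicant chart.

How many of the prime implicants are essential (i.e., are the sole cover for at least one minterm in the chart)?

[col 0] 001000*, 001110*, 011110*, 100000*, 100010*, 100111*, 101000*, 101011*, 101101*, 101111*, 110111*, 111100*, 111110*
[col 1] -01000, -11110, 0-1110, 1-0111, 10-000, 10-111, 1000-0, 101-11, 1011-1, 1111-0
Prime implicants: -01000, -11110, 0-1110, 1-0111, 10-000, 10-111, 1000-0, 101-11, 1011-1, 1111-0
PI chart (minterm → PIs covering it):
  8 | -01000  (sole → essential)
  14 | 0-1110  (sole → essential)
  30 | -11110,0-1110
  32 | 10-000,1000-0
  39 | 1-0111,10-111
  43 | 101-11  (sole → essential)
  45 | 1011-1  (sole → essential)
  47 | 10-111,101-11,1011-1
  62 | -11110,1111-0
Essential prime implicants: -01000, 0-1110, 101-11, 1011-1

4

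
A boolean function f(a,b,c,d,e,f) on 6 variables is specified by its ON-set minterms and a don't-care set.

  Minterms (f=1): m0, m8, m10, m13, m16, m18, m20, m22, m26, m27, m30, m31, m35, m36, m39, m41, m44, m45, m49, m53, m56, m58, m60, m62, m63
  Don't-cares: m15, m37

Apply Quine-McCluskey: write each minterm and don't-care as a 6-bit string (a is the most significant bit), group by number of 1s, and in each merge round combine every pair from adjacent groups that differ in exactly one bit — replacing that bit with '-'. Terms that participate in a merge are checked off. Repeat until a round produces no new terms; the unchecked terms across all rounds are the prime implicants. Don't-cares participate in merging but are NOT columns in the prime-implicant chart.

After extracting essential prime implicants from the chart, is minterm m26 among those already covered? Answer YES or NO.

YES

size-2^0 implicants → 000000(✓)  001000(✓)  001010(✓)  001101(✓)  001111(✓)  010000(✓)  010010(✓)  010100(✓)  010110(✓)  011010(✓)  011011(✓)  011110(✓)  011111(✓)  100011(✓)  100100(✓)  100101(✓)  100111(✓)  101001(✓)  101100(✓)  101101(✓)  110001(✓)  110101(✓)  111000(✓)  111010(✓)  111100(✓)  111110(✓)  111111(✓)
size-2^1 implicants → -01101  -11010(✓)  -11110(✓)  -11111(✓)  0-0000  0-1010  0-1111  00-000  0010-0  0011-1  01-010(✓)  01-110(✓)  010-00(✓)  010-10(✓)  0100-0(✓)  0101-0(✓)  011-10(✓)  011-11(✓)  01101-(✓)  01111-(✓)  1-0101  1-1100  10-100(✓)  10-101(✓)  100-11  1001-1  10010-(✓)  101-01  10110-(✓)  110-01  111-00(✓)  111-10(✓)  1110-0(✓)  1111-0(✓)  11111-(✓)
size-2^2 implicants → -11-10  -1111-  01--10  010--0  011-1-  10-10-  111--0
Unchecked terms (primes): -01101, -11-10, -1111-, 0-0000, 0-1010, 0-1111, 00-000, 0010-0, 0011-1, 01--10, 010--0, 011-1-, 1-0101, 1-1100, 10-10-, 100-11, 1001-1, 101-01, 110-01, 111--0
Minterm coverage:
  m0 ⊆ 0-0000,00-000
  m8 ⊆ 00-000,0010-0
  m10 ⊆ 0-1010,0010-0
  m13 ⊆ -01101,0011-1
  m16 ⊆ 0-0000,010--0
  m18 ⊆ 01--10,010--0
  m20 ⊆ 010--0 [E]
  m22 ⊆ 01--10,010--0
  m26 ⊆ -11-10,0-1010,01--10,011-1-
  m27 ⊆ 011-1- [E]
  m30 ⊆ -11-10,-1111-,01--10,011-1-
  m31 ⊆ -1111-,0-1111,011-1-
  m35 ⊆ 100-11 [E]
  m36 ⊆ 10-10- [E]
  m39 ⊆ 100-11,1001-1
  m41 ⊆ 101-01 [E]
  m44 ⊆ 1-1100,10-10-
  m45 ⊆ -01101,10-10-,101-01
  m49 ⊆ 110-01 [E]
  m53 ⊆ 1-0101,110-01
  m56 ⊆ 111--0 [E]
  m58 ⊆ -11-10,111--0
  m60 ⊆ 1-1100,111--0
  m62 ⊆ -11-10,-1111-,111--0
  m63 ⊆ -1111- [E]
E = {-1111-, 010--0, 011-1-, 10-10-, 100-11, 101-01, 110-01, 111--0}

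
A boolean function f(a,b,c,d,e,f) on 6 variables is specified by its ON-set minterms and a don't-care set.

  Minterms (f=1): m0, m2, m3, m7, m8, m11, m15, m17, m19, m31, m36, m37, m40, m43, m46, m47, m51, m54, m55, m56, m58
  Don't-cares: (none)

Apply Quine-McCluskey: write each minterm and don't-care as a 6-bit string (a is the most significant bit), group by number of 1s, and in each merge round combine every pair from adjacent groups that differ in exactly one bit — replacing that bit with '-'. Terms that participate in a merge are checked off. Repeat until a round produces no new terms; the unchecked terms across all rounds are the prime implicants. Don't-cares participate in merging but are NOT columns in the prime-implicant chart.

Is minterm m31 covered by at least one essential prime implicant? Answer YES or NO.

[col 0] 000000*, 000010*, 000011*, 000111*, 001000*, 001011*, 001111*, 010001*, 010011*, 011111*, 100100*, 100101*, 101000*, 101011*, 101110*, 101111*, 110011*, 110110*, 110111*, 111000*, 111010*
[col 1] -01000, -01011*, -01111*, -10011, 0-0011, 0-1111, 00-000, 00-011*, 00-111*, 000-11*, 0000-0, 00001-, 001-11*, 0100-1, 1-1000, 10010-, 101-11*, 10111-, 110-11, 11011-, 1110-0
[col 2] -01-11, 00--11
Prime implicants: -01-11, -01000, -10011, 0-0011, 0-1111, 00--11, 00-000, 0000-0, 00001-, 0100-1, 1-1000, 10010-, 10111-, 110-11, 11011-, 1110-0
PI chart (minterm → PIs covering it):
  0 | 00-000,0000-0
  2 | 0000-0,00001-
  3 | 0-0011,00--11,00001-
  7 | 00--11  (sole → essential)
  8 | -01000,00-000
  11 | -01-11,00--11
  15 | -01-11,0-1111,00--11
  17 | 0100-1  (sole → essential)
  19 | -10011,0-0011,0100-1
  31 | 0-1111  (sole → essential)
  36 | 10010-  (sole → essential)
  37 | 10010-  (sole → essential)
  40 | -01000,1-1000
  43 | -01-11  (sole → essential)
  46 | 10111-  (sole → essential)
  47 | -01-11,10111-
  51 | -10011,110-11
  54 | 11011-  (sole → essential)
  55 | 110-11,11011-
  56 | 1-1000,1110-0
  58 | 1110-0  (sole → essential)
Essential prime implicants: -01-11, 0-1111, 00--11, 0100-1, 10010-, 10111-, 11011-, 1110-0

YES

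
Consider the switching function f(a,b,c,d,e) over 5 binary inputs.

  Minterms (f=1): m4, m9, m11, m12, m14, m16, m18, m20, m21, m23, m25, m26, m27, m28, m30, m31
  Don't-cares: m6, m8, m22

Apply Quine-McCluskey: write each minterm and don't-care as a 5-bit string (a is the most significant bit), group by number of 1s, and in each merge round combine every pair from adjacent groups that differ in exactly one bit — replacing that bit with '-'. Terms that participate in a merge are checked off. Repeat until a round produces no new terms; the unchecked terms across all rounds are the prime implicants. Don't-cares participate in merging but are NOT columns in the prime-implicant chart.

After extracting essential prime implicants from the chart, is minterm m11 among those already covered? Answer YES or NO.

Round 0: 00100✓ 00110✓ 01000✓ 01001✓ 01011✓ 01100✓ 01110✓ 10000✓ 10010✓ 10100✓ 10101✓ 10110✓ 10111✓ 11001✓ 11010✓ 11011✓ 11100✓ 11110✓ 11111✓
Round 1: -0100✓ -0110✓ -1001✓ -1011✓ -1100✓ -1110✓ 0-100✓ 0-110✓ 001-0✓ 01-00 010-1✓ 0100- 011-0✓ 1-010✓ 1-100✓ 1-110✓ 1-111✓ 10-00✓ 10-10✓ 100-0✓ 101-0✓ 101-1✓ 1010-✓ 1011-✓ 11-10✓ 11-11✓ 110-1✓ 1101-✓ 111-0✓ 1111-✓
Round 2: --100✓ --110✓ -01-0✓ -10-1 -11-0✓ 0-1-0✓ 1--10 1-1-0✓ 1-11- 10--0 101-- 11-1-
Round 3: --1-0
PIs = {--1-0, -10-1, 01-00, 0100-, 1--10, 1-11-, 10--0, 101--, 11-1-}
Coverage chart:
  m4: --1-0 ←essential
  m9: -10-1,0100-
  m11: -10-1 ←essential
  m12: --1-0,01-00
  m14: --1-0 ←essential
  m16: 10--0 ←essential
  m18: 1--10,10--0
  m20: --1-0,10--0,101--
  m21: 101-- ←essential
  m23: 1-11-,101--
  m25: -10-1 ←essential
  m26: 1--10,11-1-
  m27: -10-1,11-1-
  m28: --1-0 ←essential
  m30: --1-0,1--10,1-11-,11-1-
  m31: 1-11-,11-1-
Essential: --1-0, -10-1, 10--0, 101--

YES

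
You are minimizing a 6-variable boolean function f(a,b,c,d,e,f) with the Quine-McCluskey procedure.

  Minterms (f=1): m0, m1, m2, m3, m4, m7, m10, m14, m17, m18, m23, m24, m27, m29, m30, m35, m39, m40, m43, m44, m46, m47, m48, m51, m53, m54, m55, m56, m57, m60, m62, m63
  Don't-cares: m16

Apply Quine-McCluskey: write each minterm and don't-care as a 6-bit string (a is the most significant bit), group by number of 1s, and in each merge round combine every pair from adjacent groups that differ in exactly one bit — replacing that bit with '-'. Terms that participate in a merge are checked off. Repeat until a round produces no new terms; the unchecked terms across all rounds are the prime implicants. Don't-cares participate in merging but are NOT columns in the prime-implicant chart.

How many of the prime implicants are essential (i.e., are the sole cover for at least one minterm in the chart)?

size-2^0 implicants → 000000(✓)  000001(✓)  000010(✓)  000011(✓)  000100(✓)  000111(✓)  001010(✓)  001110(✓)  010000(✓)  010001(✓)  010010(✓)  010111(✓)  011000(✓)  011011  011101  011110(✓)  100011(✓)  100111(✓)  101000(✓)  101011(✓)  101100(✓)  101110(✓)  101111(✓)  110000(✓)  110011(✓)  110101(✓)  110110(✓)  110111(✓)  111000(✓)  111001(✓)  111100(✓)  111110(✓)  111111(✓)
size-2^1 implicants → -00011(✓)  -00111(✓)  -01110(✓)  -10000(✓)  -10111(✓)  -11000(✓)  -11110(✓)  0-0000(✓)  0-0001(✓)  0-0010(✓)  0-0111(✓)  0-1110(✓)  00-010  000-00  000-11(✓)  0000-0(✓)  0000-1(✓)  00000-(✓)  00001-(✓)  001-10  01-000(✓)  0100-0(✓)  01000-(✓)  1-0011(✓)  1-0111(✓)  1-1000(✓)  1-1100(✓)  1-1110(✓)  1-1111(✓)  10-011(✓)  10-111(✓)  100-11(✓)  101-00(✓)  101-11(✓)  1011-0(✓)  10111-(✓)  11-000(✓)  11-110(✓)  11-111(✓)  110-11(✓)  1101-1  11011-(✓)  111-00(✓)  11100-  1111-0(✓)  11111-(✓)
size-2^2 implicants → --0111  --1110  -00-11  -1-000  0-00-0  0-000-  0000--  1--111  1-0-11  1-1-00  1-11-0  1-111-  10--11  11-11-
Unchecked terms (primes): --0111, --1110, -00-11, -1-000, 0-00-0, 0-000-, 00-010, 000-00, 0000--, 001-10, 011011, 011101, 1--111, 1-0-11, 1-1-00, 1-11-0, 1-111-, 10--11, 11-11-, 1101-1, 11100-
Minterm coverage:
  m0 ⊆ 0-00-0,0-000-,000-00,0000--
  m1 ⊆ 0-000-,0000--
  m2 ⊆ 0-00-0,00-010,0000--
  m3 ⊆ -00-11,0000--
  m4 ⊆ 000-00 [E]
  m7 ⊆ --0111,-00-11
  m10 ⊆ 00-010,001-10
  m14 ⊆ --1110,001-10
  m17 ⊆ 0-000- [E]
  m18 ⊆ 0-00-0 [E]
  m23 ⊆ --0111 [E]
  m24 ⊆ -1-000 [E]
  m27 ⊆ 011011 [E]
  m29 ⊆ 011101 [E]
  m30 ⊆ --1110 [E]
  m35 ⊆ -00-11,1-0-11,10--11
  m39 ⊆ --0111,-00-11,1--111,1-0-11,10--11
  m40 ⊆ 1-1-00 [E]
  m43 ⊆ 10--11 [E]
  m44 ⊆ 1-1-00,1-11-0
  m46 ⊆ --1110,1-11-0,1-111-
  m47 ⊆ 1--111,1-111-,10--11
  m48 ⊆ -1-000 [E]
  m51 ⊆ 1-0-11 [E]
  m53 ⊆ 1101-1 [E]
  m54 ⊆ 11-11- [E]
  m55 ⊆ --0111,1--111,1-0-11,11-11-,1101-1
  m56 ⊆ -1-000,1-1-00,11100-
  m57 ⊆ 11100- [E]
  m60 ⊆ 1-1-00,1-11-0
  m62 ⊆ --1110,1-11-0,1-111-,11-11-
  m63 ⊆ 1--111,1-111-,11-11-
E = {--0111, --1110, -1-000, 0-00-0, 0-000-, 000-00, 011011, 011101, 1-0-11, 1-1-00, 10--11, 11-11-, 1101-1, 11100-}

14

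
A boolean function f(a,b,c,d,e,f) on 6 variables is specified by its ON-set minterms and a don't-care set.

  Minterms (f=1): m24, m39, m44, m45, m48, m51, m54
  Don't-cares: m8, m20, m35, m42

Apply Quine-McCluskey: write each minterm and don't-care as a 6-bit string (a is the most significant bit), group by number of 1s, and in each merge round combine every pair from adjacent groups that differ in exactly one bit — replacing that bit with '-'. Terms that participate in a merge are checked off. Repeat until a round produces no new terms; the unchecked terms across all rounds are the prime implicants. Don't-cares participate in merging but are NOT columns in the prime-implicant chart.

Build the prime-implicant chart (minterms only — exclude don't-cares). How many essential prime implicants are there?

6

size-2^0 implicants → 001000(✓)  010100  011000(✓)  100011(✓)  100111(✓)  101010  101100(✓)  101101(✓)  110000  110011(✓)  110110
size-2^1 implicants → 0-1000  1-0011  100-11  10110-
Unchecked terms (primes): 0-1000, 010100, 1-0011, 100-11, 101010, 10110-, 110000, 110110
Minterm coverage:
  m24 ⊆ 0-1000 [E]
  m39 ⊆ 100-11 [E]
  m44 ⊆ 10110- [E]
  m45 ⊆ 10110- [E]
  m48 ⊆ 110000 [E]
  m51 ⊆ 1-0011 [E]
  m54 ⊆ 110110 [E]
E = {0-1000, 1-0011, 100-11, 10110-, 110000, 110110}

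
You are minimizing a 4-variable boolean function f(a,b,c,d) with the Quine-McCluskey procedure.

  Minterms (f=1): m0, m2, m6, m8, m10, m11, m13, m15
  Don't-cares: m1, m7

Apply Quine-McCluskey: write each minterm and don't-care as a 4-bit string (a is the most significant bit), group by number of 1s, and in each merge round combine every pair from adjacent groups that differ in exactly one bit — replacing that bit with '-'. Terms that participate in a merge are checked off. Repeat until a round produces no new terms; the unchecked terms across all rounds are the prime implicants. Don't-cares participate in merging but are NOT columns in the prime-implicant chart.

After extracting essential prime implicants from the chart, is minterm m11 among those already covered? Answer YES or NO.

NO

[col 0] 0000*, 0001*, 0010*, 0110*, 0111*, 1000*, 1010*, 1011*, 1101*, 1111*
[col 1] -000*, -010*, -111, 0-10, 00-0*, 000-, 011-, 1-11, 10-0*, 101-, 11-1
[col 2] -0-0
Prime implicants: -0-0, -111, 0-10, 000-, 011-, 1-11, 101-, 11-1
PI chart (minterm → PIs covering it):
  0 | -0-0,000-
  2 | -0-0,0-10
  6 | 0-10,011-
  8 | -0-0  (sole → essential)
  10 | -0-0,101-
  11 | 1-11,101-
  13 | 11-1  (sole → essential)
  15 | -111,1-11,11-1
Essential prime implicants: -0-0, 11-1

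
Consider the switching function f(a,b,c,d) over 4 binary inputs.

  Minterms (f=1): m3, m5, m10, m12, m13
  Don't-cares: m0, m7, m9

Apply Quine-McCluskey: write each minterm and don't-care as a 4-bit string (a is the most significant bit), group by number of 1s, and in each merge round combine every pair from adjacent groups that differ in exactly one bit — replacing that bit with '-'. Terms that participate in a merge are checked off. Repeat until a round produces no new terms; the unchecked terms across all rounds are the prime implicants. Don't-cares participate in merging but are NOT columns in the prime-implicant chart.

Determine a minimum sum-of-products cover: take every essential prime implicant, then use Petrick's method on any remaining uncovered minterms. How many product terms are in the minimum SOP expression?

[col 0] 0000, 0011*, 0101*, 0111*, 1001*, 1010, 1100*, 1101*
[col 1] -101, 0-11, 01-1, 1-01, 110-
Prime implicants: -101, 0-11, 0000, 01-1, 1-01, 1010, 110-
PI chart (minterm → PIs covering it):
  3 | 0-11  (sole → essential)
  5 | -101,01-1
  10 | 1010  (sole → essential)
  12 | 110-  (sole → essential)
  13 | -101,1-01,110-
Essential prime implicants: 0-11, 1010, 110-
Petrick residual → -101
Minimum SOP uses 4 PIs: bc'd + a'cd + ab'cd' + abc'

4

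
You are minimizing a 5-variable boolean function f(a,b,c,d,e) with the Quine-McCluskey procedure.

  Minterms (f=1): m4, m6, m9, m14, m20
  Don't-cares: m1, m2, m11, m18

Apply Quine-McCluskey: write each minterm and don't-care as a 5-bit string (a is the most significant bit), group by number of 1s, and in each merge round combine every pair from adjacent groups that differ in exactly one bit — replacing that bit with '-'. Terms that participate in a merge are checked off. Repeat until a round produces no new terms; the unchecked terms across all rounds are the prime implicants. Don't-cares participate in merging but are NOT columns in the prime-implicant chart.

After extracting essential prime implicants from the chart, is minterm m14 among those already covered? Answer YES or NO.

YES

Round 0: 00001✓ 00010✓ 00100✓ 00110✓ 01001✓ 01011✓ 01110✓ 10010✓ 10100✓
Round 1: -0010 -0100 0-001 0-110 00-10 001-0 010-1
PIs = {-0010, -0100, 0-001, 0-110, 00-10, 001-0, 010-1}
Coverage chart:
  m4: -0100,001-0
  m6: 0-110,00-10,001-0
  m9: 0-001,010-1
  m14: 0-110 ←essential
  m20: -0100 ←essential
Essential: -0100, 0-110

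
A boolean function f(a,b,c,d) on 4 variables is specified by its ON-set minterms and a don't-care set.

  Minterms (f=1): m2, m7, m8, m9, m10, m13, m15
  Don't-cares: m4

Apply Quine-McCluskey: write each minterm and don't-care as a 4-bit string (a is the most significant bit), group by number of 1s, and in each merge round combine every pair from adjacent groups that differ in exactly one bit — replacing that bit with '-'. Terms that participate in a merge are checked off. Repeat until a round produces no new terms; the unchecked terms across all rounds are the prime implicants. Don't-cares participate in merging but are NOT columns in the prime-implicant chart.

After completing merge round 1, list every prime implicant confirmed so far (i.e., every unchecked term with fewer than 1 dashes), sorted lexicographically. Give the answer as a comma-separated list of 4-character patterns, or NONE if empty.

0100

[col 0] 0010*, 0100, 0111*, 1000*, 1001*, 1010*, 1101*, 1111*
[col 1] -010, -111, 1-01, 10-0, 100-, 11-1
Prime implicants: -010, -111, 0100, 1-01, 10-0, 100-, 11-1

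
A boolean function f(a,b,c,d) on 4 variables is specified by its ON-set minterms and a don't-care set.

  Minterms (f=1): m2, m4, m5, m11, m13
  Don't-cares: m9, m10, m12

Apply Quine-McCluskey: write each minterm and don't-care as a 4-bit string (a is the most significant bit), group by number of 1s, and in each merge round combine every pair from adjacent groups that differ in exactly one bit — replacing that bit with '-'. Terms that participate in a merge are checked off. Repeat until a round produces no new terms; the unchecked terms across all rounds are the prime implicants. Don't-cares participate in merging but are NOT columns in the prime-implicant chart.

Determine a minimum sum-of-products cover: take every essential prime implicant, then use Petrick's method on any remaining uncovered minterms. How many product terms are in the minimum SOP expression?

3

Round 0: 0010✓ 0100✓ 0101✓ 1001✓ 1010✓ 1011✓ 1100✓ 1101✓
Round 1: -010 -100✓ -101✓ 010-✓ 1-01 10-1 101- 110-✓
Round 2: -10-
PIs = {-010, -10-, 1-01, 10-1, 101-}
Coverage chart:
  m2: -010 ←essential
  m4: -10- ←essential
  m5: -10- ←essential
  m11: 10-1,101-
  m13: -10-,1-01
Essential: -010, -10-
Petrick residual → 10-1
Min cover (3 terms): b'cd' + bc' + ab'd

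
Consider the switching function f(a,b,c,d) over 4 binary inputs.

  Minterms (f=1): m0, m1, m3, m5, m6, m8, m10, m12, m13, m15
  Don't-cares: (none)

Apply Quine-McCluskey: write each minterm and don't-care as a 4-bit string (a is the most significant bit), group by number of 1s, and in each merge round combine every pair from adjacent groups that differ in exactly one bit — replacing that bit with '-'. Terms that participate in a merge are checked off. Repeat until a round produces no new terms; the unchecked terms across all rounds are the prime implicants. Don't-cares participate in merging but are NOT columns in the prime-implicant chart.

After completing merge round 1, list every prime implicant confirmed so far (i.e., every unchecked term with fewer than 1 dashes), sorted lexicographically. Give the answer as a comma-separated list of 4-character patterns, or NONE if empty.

0110

size-2^0 implicants → 0000(✓)  0001(✓)  0011(✓)  0101(✓)  0110  1000(✓)  1010(✓)  1100(✓)  1101(✓)  1111(✓)
size-2^1 implicants → -000  -101  0-01  00-1  000-  1-00  10-0  11-1  110-
Unchecked terms (primes): -000, -101, 0-01, 00-1, 000-, 0110, 1-00, 10-0, 11-1, 110-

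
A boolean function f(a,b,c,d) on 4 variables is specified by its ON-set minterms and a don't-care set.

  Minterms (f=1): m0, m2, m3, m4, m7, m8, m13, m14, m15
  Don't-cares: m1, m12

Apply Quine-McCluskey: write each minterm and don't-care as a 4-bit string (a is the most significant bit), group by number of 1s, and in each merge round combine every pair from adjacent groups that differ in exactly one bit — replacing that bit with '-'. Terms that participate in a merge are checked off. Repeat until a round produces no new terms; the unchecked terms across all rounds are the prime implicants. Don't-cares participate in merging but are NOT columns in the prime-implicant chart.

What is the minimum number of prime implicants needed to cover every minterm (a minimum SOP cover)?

4

Round 0: 0000✓ 0001✓ 0010✓ 0011✓ 0100✓ 0111✓ 1000✓ 1100✓ 1101✓ 1110✓ 1111✓
Round 1: -000✓ -100✓ -111 0-00✓ 0-11 00-0✓ 00-1✓ 000-✓ 001-✓ 1-00✓ 11-0✓ 11-1✓ 110-✓ 111-✓
Round 2: --00 00-- 11--
PIs = {--00, -111, 0-11, 00--, 11--}
Coverage chart:
  m0: --00,00--
  m2: 00-- ←essential
  m3: 0-11,00--
  m4: --00 ←essential
  m7: -111,0-11
  m8: --00 ←essential
  m13: 11-- ←essential
  m14: 11-- ←essential
  m15: -111,11--
Essential: --00, 00--, 11--
Petrick residual → -111
Min cover (4 terms): c'd' + bcd + a'b' + ab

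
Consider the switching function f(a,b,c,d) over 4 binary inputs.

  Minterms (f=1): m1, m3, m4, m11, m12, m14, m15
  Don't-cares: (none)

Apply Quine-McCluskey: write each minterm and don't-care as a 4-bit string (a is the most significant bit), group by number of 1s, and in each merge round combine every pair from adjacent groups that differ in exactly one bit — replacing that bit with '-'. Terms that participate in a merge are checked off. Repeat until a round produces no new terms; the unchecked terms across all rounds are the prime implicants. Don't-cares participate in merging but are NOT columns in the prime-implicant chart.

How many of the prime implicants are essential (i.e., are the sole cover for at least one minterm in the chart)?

size-2^0 implicants → 0001(✓)  0011(✓)  0100(✓)  1011(✓)  1100(✓)  1110(✓)  1111(✓)
size-2^1 implicants → -011  -100  00-1  1-11  11-0  111-
Unchecked terms (primes): -011, -100, 00-1, 1-11, 11-0, 111-
Minterm coverage:
  m1 ⊆ 00-1 [E]
  m3 ⊆ -011,00-1
  m4 ⊆ -100 [E]
  m11 ⊆ -011,1-11
  m12 ⊆ -100,11-0
  m14 ⊆ 11-0,111-
  m15 ⊆ 1-11,111-
E = {-100, 00-1}

2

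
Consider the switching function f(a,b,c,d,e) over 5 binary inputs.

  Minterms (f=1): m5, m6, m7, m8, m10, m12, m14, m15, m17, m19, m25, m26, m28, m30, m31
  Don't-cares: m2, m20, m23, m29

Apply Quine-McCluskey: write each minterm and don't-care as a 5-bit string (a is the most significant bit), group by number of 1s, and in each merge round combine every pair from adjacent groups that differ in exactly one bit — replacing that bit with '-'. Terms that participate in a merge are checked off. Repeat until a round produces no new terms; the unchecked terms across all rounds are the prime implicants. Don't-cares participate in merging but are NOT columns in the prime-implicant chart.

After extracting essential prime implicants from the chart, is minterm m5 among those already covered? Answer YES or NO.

YES

size-2^0 implicants → 00010(✓)  00101(✓)  00110(✓)  00111(✓)  01000(✓)  01010(✓)  01100(✓)  01110(✓)  01111(✓)  10001(✓)  10011(✓)  10100(✓)  10111(✓)  11001(✓)  11010(✓)  11100(✓)  11101(✓)  11110(✓)  11111(✓)
size-2^1 implicants → -0111(✓)  -1010(✓)  -1100(✓)  -1110(✓)  -1111(✓)  0-010(✓)  0-110(✓)  0-111(✓)  00-10(✓)  001-1  0011-(✓)  01-00(✓)  01-10(✓)  010-0(✓)  011-0(✓)  0111-(✓)  1-001  1-100  1-111(✓)  10-11  100-1  11-01  11-10(✓)  111-0(✓)  111-1(✓)  1110-(✓)  1111-(✓)
size-2^2 implicants → --111  -1-10  -11-0  -111-  0--10  0-11-  01--0  111--
Unchecked terms (primes): --111, -1-10, -11-0, -111-, 0--10, 0-11-, 001-1, 01--0, 1-001, 1-100, 10-11, 100-1, 11-01, 111--
Minterm coverage:
  m5 ⊆ 001-1 [E]
  m6 ⊆ 0--10,0-11-
  m7 ⊆ --111,0-11-,001-1
  m8 ⊆ 01--0 [E]
  m10 ⊆ -1-10,0--10,01--0
  m12 ⊆ -11-0,01--0
  m14 ⊆ -1-10,-11-0,-111-,0--10,0-11-,01--0
  m15 ⊆ --111,-111-,0-11-
  m17 ⊆ 1-001,100-1
  m19 ⊆ 10-11,100-1
  m25 ⊆ 1-001,11-01
  m26 ⊆ -1-10 [E]
  m28 ⊆ -11-0,1-100,111--
  m30 ⊆ -1-10,-11-0,-111-,111--
  m31 ⊆ --111,-111-,111--
E = {-1-10, 001-1, 01--0}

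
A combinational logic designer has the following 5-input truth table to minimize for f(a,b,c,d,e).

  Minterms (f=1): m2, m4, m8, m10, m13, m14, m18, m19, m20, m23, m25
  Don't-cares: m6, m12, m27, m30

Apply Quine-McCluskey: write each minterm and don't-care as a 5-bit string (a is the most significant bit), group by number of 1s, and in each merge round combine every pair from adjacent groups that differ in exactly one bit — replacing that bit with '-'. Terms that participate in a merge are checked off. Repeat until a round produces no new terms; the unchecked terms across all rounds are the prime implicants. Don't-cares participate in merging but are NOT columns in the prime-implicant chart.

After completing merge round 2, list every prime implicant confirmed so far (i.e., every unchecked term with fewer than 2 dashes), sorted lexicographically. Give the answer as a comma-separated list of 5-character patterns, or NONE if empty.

-0010, -0100, -1110, 0110-, 1-011, 10-11, 1001-, 110-1

Round 0: 00010✓ 00100✓ 00110✓ 01000✓ 01010✓ 01100✓ 01101✓ 01110✓ 10010✓ 10011✓ 10100✓ 10111✓ 11001✓ 11011✓ 11110✓
Round 1: -0010 -0100 -1110 0-010✓ 0-100✓ 0-110✓ 00-10✓ 001-0✓ 01-00✓ 01-10✓ 010-0✓ 011-0✓ 0110- 1-011 10-11 1001- 110-1
Round 2: 0--10 0-1-0 01--0
PIs = {-0010, -0100, -1110, 0--10, 0-1-0, 01--0, 0110-, 1-011, 10-11, 1001-, 110-1}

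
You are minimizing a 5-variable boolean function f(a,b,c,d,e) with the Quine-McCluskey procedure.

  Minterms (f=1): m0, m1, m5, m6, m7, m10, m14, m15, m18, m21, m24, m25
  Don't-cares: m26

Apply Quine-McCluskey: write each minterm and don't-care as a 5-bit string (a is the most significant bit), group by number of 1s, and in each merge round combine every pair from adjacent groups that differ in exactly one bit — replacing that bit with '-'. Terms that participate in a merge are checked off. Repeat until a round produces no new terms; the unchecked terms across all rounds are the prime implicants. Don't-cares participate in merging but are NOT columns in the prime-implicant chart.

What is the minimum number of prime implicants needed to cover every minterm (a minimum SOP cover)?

6

size-2^0 implicants → 00000(✓)  00001(✓)  00101(✓)  00110(✓)  00111(✓)  01010(✓)  01110(✓)  01111(✓)  10010(✓)  10101(✓)  11000(✓)  11001(✓)  11010(✓)
size-2^1 implicants → -0101  -1010  0-110(✓)  0-111(✓)  00-01  0000-  001-1  0011-(✓)  01-10  0111-(✓)  1-010  110-0  1100-
size-2^2 implicants → 0-11-
Unchecked terms (primes): -0101, -1010, 0-11-, 00-01, 0000-, 001-1, 01-10, 1-010, 110-0, 1100-
Minterm coverage:
  m0 ⊆ 0000- [E]
  m1 ⊆ 00-01,0000-
  m5 ⊆ -0101,00-01,001-1
  m6 ⊆ 0-11- [E]
  m7 ⊆ 0-11-,001-1
  m10 ⊆ -1010,01-10
  m14 ⊆ 0-11-,01-10
  m15 ⊆ 0-11- [E]
  m18 ⊆ 1-010 [E]
  m21 ⊆ -0101 [E]
  m24 ⊆ 110-0,1100-
  m25 ⊆ 1100- [E]
E = {-0101, 0-11-, 0000-, 1-010, 1100-}
Petrick residual → -1010
Cover = b'cd'e + bc'de' + a'cd + a'b'c'd' + ac'de' + abc'd'  |cover|=6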